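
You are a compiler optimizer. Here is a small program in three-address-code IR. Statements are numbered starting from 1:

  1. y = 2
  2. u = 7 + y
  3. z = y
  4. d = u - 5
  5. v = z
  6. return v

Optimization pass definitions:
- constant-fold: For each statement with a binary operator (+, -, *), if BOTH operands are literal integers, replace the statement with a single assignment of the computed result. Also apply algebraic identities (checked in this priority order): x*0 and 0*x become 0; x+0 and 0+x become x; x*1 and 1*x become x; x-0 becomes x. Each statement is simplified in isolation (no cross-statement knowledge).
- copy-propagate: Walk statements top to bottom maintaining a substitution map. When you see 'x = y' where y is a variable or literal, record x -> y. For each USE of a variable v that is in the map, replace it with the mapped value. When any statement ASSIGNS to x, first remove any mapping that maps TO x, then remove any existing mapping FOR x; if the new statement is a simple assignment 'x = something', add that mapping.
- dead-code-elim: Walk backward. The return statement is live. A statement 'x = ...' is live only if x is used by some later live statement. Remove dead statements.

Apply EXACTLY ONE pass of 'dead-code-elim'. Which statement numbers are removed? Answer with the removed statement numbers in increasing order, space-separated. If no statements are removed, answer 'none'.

Answer: 2 4

Derivation:
Backward liveness scan:
Stmt 1 'y = 2': KEEP (y is live); live-in = []
Stmt 2 'u = 7 + y': DEAD (u not in live set ['y'])
Stmt 3 'z = y': KEEP (z is live); live-in = ['y']
Stmt 4 'd = u - 5': DEAD (d not in live set ['z'])
Stmt 5 'v = z': KEEP (v is live); live-in = ['z']
Stmt 6 'return v': KEEP (return); live-in = ['v']
Removed statement numbers: [2, 4]
Surviving IR:
  y = 2
  z = y
  v = z
  return v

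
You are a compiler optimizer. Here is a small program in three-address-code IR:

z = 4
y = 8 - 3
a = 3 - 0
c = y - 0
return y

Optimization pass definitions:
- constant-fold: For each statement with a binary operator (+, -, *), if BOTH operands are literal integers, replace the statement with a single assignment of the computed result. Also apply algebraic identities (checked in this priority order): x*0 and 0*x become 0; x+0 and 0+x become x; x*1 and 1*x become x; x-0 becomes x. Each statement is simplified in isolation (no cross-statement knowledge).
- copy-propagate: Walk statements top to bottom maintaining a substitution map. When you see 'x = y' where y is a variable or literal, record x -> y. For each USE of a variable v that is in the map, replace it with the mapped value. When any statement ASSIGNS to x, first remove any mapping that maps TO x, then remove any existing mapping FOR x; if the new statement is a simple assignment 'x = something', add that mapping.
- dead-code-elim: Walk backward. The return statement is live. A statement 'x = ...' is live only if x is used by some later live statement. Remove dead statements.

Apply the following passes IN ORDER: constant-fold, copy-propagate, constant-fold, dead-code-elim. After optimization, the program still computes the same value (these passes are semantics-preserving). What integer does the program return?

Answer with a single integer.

Answer: 5

Derivation:
Initial IR:
  z = 4
  y = 8 - 3
  a = 3 - 0
  c = y - 0
  return y
After constant-fold (5 stmts):
  z = 4
  y = 5
  a = 3
  c = y
  return y
After copy-propagate (5 stmts):
  z = 4
  y = 5
  a = 3
  c = 5
  return 5
After constant-fold (5 stmts):
  z = 4
  y = 5
  a = 3
  c = 5
  return 5
After dead-code-elim (1 stmts):
  return 5
Evaluate:
  z = 4  =>  z = 4
  y = 8 - 3  =>  y = 5
  a = 3 - 0  =>  a = 3
  c = y - 0  =>  c = 5
  return y = 5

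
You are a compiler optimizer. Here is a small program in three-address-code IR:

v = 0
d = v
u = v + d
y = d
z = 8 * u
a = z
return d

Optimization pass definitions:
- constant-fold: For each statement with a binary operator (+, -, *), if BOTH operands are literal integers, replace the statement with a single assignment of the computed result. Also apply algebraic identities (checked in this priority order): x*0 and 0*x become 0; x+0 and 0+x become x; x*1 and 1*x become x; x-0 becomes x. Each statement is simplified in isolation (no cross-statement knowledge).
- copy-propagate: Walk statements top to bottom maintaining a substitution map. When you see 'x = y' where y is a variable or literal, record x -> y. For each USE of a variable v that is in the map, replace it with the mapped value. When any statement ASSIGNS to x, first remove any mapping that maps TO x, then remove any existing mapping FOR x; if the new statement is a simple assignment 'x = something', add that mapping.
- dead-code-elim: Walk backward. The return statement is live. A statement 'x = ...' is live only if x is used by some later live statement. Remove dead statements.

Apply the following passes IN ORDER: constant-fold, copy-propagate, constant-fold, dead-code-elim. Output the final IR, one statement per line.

Answer: return 0

Derivation:
Initial IR:
  v = 0
  d = v
  u = v + d
  y = d
  z = 8 * u
  a = z
  return d
After constant-fold (7 stmts):
  v = 0
  d = v
  u = v + d
  y = d
  z = 8 * u
  a = z
  return d
After copy-propagate (7 stmts):
  v = 0
  d = 0
  u = 0 + 0
  y = 0
  z = 8 * u
  a = z
  return 0
After constant-fold (7 stmts):
  v = 0
  d = 0
  u = 0
  y = 0
  z = 8 * u
  a = z
  return 0
After dead-code-elim (1 stmts):
  return 0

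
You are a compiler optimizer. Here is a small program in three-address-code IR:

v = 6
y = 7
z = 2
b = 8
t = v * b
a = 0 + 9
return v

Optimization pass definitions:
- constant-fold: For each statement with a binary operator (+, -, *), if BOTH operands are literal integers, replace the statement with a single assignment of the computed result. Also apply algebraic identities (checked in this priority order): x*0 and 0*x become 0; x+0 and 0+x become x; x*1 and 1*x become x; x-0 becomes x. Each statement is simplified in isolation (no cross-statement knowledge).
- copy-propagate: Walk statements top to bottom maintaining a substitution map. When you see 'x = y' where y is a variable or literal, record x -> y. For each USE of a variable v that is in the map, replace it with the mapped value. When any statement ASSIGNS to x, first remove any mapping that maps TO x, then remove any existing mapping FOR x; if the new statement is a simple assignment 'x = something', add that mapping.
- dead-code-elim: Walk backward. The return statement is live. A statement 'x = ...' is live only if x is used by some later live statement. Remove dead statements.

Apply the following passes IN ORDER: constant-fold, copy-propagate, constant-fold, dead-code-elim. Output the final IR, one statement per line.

Answer: return 6

Derivation:
Initial IR:
  v = 6
  y = 7
  z = 2
  b = 8
  t = v * b
  a = 0 + 9
  return v
After constant-fold (7 stmts):
  v = 6
  y = 7
  z = 2
  b = 8
  t = v * b
  a = 9
  return v
After copy-propagate (7 stmts):
  v = 6
  y = 7
  z = 2
  b = 8
  t = 6 * 8
  a = 9
  return 6
After constant-fold (7 stmts):
  v = 6
  y = 7
  z = 2
  b = 8
  t = 48
  a = 9
  return 6
After dead-code-elim (1 stmts):
  return 6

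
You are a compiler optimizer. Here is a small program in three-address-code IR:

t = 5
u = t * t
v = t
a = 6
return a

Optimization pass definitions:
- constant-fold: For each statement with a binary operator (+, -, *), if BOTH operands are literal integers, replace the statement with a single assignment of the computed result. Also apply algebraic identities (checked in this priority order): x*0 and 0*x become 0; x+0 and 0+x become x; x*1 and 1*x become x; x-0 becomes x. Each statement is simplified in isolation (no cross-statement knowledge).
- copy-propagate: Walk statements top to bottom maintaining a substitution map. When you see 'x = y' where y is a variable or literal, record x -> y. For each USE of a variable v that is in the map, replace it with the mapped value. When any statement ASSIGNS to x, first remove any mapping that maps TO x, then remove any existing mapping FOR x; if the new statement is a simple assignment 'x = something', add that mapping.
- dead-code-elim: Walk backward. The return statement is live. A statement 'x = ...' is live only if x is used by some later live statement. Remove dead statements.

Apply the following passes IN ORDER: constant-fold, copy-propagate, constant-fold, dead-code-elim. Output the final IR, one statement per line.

Answer: return 6

Derivation:
Initial IR:
  t = 5
  u = t * t
  v = t
  a = 6
  return a
After constant-fold (5 stmts):
  t = 5
  u = t * t
  v = t
  a = 6
  return a
After copy-propagate (5 stmts):
  t = 5
  u = 5 * 5
  v = 5
  a = 6
  return 6
After constant-fold (5 stmts):
  t = 5
  u = 25
  v = 5
  a = 6
  return 6
After dead-code-elim (1 stmts):
  return 6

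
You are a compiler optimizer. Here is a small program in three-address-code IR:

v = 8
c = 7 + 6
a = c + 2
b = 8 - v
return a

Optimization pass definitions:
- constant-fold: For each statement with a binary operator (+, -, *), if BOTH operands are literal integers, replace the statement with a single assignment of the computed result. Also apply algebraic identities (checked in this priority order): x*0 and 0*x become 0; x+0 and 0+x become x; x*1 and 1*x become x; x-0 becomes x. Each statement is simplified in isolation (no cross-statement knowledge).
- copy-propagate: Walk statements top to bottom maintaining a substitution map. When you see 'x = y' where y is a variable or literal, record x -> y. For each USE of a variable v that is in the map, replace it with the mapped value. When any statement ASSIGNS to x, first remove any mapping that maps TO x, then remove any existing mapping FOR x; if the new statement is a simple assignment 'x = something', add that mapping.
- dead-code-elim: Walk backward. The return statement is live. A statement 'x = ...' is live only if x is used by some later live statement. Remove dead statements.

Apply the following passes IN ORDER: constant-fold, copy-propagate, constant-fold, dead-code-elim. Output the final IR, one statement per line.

Answer: a = 15
return a

Derivation:
Initial IR:
  v = 8
  c = 7 + 6
  a = c + 2
  b = 8 - v
  return a
After constant-fold (5 stmts):
  v = 8
  c = 13
  a = c + 2
  b = 8 - v
  return a
After copy-propagate (5 stmts):
  v = 8
  c = 13
  a = 13 + 2
  b = 8 - 8
  return a
After constant-fold (5 stmts):
  v = 8
  c = 13
  a = 15
  b = 0
  return a
After dead-code-elim (2 stmts):
  a = 15
  return a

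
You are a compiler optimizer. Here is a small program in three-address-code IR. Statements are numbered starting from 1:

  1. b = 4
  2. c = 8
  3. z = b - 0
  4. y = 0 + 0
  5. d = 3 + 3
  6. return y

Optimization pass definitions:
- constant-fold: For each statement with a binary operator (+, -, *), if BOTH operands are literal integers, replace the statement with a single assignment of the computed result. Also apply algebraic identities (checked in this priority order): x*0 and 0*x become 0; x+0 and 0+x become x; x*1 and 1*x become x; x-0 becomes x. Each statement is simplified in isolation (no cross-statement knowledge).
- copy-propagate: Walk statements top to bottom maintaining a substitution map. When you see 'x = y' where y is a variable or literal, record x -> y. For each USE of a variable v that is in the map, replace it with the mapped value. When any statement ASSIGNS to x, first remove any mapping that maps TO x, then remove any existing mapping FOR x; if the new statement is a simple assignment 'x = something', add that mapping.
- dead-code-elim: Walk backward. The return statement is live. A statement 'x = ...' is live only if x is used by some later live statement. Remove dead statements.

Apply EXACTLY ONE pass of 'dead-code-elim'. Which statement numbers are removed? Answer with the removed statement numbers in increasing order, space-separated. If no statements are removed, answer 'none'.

Backward liveness scan:
Stmt 1 'b = 4': DEAD (b not in live set [])
Stmt 2 'c = 8': DEAD (c not in live set [])
Stmt 3 'z = b - 0': DEAD (z not in live set [])
Stmt 4 'y = 0 + 0': KEEP (y is live); live-in = []
Stmt 5 'd = 3 + 3': DEAD (d not in live set ['y'])
Stmt 6 'return y': KEEP (return); live-in = ['y']
Removed statement numbers: [1, 2, 3, 5]
Surviving IR:
  y = 0 + 0
  return y

Answer: 1 2 3 5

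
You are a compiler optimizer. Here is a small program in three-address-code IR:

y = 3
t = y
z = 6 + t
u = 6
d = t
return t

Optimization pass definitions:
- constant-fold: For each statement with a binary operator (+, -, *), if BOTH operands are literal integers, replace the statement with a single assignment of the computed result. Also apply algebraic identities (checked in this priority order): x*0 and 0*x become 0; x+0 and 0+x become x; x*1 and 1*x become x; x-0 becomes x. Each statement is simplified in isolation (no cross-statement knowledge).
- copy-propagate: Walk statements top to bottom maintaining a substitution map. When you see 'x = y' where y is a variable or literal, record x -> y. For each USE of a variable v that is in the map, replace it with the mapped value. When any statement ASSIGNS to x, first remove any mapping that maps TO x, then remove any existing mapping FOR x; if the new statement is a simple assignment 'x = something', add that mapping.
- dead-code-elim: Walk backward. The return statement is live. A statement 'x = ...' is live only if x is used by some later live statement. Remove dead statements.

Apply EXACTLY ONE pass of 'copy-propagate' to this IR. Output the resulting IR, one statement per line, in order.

Answer: y = 3
t = 3
z = 6 + 3
u = 6
d = 3
return 3

Derivation:
Applying copy-propagate statement-by-statement:
  [1] y = 3  (unchanged)
  [2] t = y  -> t = 3
  [3] z = 6 + t  -> z = 6 + 3
  [4] u = 6  (unchanged)
  [5] d = t  -> d = 3
  [6] return t  -> return 3
Result (6 stmts):
  y = 3
  t = 3
  z = 6 + 3
  u = 6
  d = 3
  return 3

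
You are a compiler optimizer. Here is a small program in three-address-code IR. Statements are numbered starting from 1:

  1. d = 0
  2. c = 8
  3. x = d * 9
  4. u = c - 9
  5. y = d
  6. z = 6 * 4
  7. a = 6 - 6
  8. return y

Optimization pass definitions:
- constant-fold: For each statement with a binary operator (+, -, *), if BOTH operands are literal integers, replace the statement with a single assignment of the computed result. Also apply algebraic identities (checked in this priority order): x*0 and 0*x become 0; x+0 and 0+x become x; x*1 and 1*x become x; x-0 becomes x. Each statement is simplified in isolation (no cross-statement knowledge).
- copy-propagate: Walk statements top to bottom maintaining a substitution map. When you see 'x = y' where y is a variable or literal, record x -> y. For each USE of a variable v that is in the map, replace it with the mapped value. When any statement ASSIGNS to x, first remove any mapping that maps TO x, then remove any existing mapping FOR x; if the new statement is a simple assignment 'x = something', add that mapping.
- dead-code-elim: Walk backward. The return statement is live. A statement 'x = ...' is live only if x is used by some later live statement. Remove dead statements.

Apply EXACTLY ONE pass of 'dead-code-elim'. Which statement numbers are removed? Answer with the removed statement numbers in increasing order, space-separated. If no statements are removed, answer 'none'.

Answer: 2 3 4 6 7

Derivation:
Backward liveness scan:
Stmt 1 'd = 0': KEEP (d is live); live-in = []
Stmt 2 'c = 8': DEAD (c not in live set ['d'])
Stmt 3 'x = d * 9': DEAD (x not in live set ['d'])
Stmt 4 'u = c - 9': DEAD (u not in live set ['d'])
Stmt 5 'y = d': KEEP (y is live); live-in = ['d']
Stmt 6 'z = 6 * 4': DEAD (z not in live set ['y'])
Stmt 7 'a = 6 - 6': DEAD (a not in live set ['y'])
Stmt 8 'return y': KEEP (return); live-in = ['y']
Removed statement numbers: [2, 3, 4, 6, 7]
Surviving IR:
  d = 0
  y = d
  return y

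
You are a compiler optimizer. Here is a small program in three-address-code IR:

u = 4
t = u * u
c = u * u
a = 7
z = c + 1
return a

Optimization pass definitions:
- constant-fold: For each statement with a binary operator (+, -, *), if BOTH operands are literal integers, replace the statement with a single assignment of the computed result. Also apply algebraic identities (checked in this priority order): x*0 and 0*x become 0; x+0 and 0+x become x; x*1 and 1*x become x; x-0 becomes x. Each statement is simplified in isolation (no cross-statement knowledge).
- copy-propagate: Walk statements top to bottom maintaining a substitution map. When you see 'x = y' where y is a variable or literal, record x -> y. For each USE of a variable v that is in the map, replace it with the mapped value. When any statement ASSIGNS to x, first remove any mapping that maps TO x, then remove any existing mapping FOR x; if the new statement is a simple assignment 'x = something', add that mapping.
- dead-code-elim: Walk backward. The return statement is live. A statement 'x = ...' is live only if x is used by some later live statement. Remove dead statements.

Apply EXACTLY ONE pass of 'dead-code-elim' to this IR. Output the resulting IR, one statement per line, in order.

Answer: a = 7
return a

Derivation:
Applying dead-code-elim statement-by-statement:
  [6] return a  -> KEEP (return); live=['a']
  [5] z = c + 1  -> DEAD (z not live)
  [4] a = 7  -> KEEP; live=[]
  [3] c = u * u  -> DEAD (c not live)
  [2] t = u * u  -> DEAD (t not live)
  [1] u = 4  -> DEAD (u not live)
Result (2 stmts):
  a = 7
  return a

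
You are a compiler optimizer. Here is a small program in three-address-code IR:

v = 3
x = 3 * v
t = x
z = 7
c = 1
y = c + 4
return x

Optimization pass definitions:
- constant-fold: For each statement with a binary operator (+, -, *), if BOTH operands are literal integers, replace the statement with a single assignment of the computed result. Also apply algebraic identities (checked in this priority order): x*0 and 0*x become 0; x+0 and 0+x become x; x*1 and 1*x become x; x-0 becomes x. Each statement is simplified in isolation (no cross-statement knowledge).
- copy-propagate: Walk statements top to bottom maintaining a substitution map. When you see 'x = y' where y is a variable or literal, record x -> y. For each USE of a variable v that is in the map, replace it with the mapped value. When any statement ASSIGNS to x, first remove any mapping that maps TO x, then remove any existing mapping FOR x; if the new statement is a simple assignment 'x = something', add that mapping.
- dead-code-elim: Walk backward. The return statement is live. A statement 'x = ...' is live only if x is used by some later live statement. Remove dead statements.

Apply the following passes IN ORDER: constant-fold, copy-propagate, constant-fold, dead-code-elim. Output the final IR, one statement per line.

Initial IR:
  v = 3
  x = 3 * v
  t = x
  z = 7
  c = 1
  y = c + 4
  return x
After constant-fold (7 stmts):
  v = 3
  x = 3 * v
  t = x
  z = 7
  c = 1
  y = c + 4
  return x
After copy-propagate (7 stmts):
  v = 3
  x = 3 * 3
  t = x
  z = 7
  c = 1
  y = 1 + 4
  return x
After constant-fold (7 stmts):
  v = 3
  x = 9
  t = x
  z = 7
  c = 1
  y = 5
  return x
After dead-code-elim (2 stmts):
  x = 9
  return x

Answer: x = 9
return x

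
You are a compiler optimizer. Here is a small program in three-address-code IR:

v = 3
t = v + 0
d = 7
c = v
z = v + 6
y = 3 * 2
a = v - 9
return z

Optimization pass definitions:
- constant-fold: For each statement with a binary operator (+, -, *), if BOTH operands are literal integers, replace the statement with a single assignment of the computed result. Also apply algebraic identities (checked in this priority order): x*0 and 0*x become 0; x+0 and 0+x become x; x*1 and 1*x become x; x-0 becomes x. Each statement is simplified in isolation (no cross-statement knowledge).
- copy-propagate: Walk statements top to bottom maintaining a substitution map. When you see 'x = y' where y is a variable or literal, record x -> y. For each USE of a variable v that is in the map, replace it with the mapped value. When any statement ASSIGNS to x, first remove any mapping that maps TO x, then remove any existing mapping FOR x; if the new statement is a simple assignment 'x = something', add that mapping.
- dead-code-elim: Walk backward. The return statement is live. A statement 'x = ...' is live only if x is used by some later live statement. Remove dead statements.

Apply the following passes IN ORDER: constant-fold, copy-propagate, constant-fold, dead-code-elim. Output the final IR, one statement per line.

Answer: z = 9
return z

Derivation:
Initial IR:
  v = 3
  t = v + 0
  d = 7
  c = v
  z = v + 6
  y = 3 * 2
  a = v - 9
  return z
After constant-fold (8 stmts):
  v = 3
  t = v
  d = 7
  c = v
  z = v + 6
  y = 6
  a = v - 9
  return z
After copy-propagate (8 stmts):
  v = 3
  t = 3
  d = 7
  c = 3
  z = 3 + 6
  y = 6
  a = 3 - 9
  return z
After constant-fold (8 stmts):
  v = 3
  t = 3
  d = 7
  c = 3
  z = 9
  y = 6
  a = -6
  return z
After dead-code-elim (2 stmts):
  z = 9
  return z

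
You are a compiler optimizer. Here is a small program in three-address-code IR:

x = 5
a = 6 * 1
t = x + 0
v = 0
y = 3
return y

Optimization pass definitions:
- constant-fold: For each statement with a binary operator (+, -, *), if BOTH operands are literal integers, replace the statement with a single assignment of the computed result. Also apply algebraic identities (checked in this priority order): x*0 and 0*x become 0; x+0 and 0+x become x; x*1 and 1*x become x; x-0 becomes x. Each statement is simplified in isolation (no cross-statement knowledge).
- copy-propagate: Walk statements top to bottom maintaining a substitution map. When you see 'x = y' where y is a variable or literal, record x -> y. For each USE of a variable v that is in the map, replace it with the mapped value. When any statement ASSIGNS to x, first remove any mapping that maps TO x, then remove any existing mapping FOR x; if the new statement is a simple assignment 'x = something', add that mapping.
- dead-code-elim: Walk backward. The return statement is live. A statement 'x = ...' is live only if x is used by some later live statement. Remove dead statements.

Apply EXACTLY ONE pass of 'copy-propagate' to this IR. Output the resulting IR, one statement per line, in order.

Answer: x = 5
a = 6 * 1
t = 5 + 0
v = 0
y = 3
return 3

Derivation:
Applying copy-propagate statement-by-statement:
  [1] x = 5  (unchanged)
  [2] a = 6 * 1  (unchanged)
  [3] t = x + 0  -> t = 5 + 0
  [4] v = 0  (unchanged)
  [5] y = 3  (unchanged)
  [6] return y  -> return 3
Result (6 stmts):
  x = 5
  a = 6 * 1
  t = 5 + 0
  v = 0
  y = 3
  return 3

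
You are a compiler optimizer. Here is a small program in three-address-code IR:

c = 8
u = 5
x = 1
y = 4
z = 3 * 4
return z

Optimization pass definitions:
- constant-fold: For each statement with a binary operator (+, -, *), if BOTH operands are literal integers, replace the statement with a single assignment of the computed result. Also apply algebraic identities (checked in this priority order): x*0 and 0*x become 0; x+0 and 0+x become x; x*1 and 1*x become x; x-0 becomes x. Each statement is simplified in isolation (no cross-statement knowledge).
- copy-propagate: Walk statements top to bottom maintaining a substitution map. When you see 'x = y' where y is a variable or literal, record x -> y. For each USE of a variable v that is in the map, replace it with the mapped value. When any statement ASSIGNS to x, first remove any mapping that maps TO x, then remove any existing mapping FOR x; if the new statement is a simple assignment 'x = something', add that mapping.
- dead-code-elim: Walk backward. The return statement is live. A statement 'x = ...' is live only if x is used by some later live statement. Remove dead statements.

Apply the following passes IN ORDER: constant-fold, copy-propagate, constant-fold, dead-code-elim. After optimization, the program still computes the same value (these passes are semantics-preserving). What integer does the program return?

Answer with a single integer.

Answer: 12

Derivation:
Initial IR:
  c = 8
  u = 5
  x = 1
  y = 4
  z = 3 * 4
  return z
After constant-fold (6 stmts):
  c = 8
  u = 5
  x = 1
  y = 4
  z = 12
  return z
After copy-propagate (6 stmts):
  c = 8
  u = 5
  x = 1
  y = 4
  z = 12
  return 12
After constant-fold (6 stmts):
  c = 8
  u = 5
  x = 1
  y = 4
  z = 12
  return 12
After dead-code-elim (1 stmts):
  return 12
Evaluate:
  c = 8  =>  c = 8
  u = 5  =>  u = 5
  x = 1  =>  x = 1
  y = 4  =>  y = 4
  z = 3 * 4  =>  z = 12
  return z = 12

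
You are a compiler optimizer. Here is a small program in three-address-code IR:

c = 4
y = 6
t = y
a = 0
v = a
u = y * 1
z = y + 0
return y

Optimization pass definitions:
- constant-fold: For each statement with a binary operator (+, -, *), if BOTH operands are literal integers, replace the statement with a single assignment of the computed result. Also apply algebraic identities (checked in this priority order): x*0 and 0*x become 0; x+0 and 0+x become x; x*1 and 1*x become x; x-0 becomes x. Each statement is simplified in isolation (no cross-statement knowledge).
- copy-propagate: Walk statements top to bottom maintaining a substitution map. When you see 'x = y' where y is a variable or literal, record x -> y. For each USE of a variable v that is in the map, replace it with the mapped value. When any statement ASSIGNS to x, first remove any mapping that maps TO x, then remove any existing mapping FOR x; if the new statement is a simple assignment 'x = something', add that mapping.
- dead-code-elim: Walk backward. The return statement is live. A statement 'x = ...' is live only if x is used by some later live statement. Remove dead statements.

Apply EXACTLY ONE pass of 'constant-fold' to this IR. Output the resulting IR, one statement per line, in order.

Answer: c = 4
y = 6
t = y
a = 0
v = a
u = y
z = y
return y

Derivation:
Applying constant-fold statement-by-statement:
  [1] c = 4  (unchanged)
  [2] y = 6  (unchanged)
  [3] t = y  (unchanged)
  [4] a = 0  (unchanged)
  [5] v = a  (unchanged)
  [6] u = y * 1  -> u = y
  [7] z = y + 0  -> z = y
  [8] return y  (unchanged)
Result (8 stmts):
  c = 4
  y = 6
  t = y
  a = 0
  v = a
  u = y
  z = y
  return y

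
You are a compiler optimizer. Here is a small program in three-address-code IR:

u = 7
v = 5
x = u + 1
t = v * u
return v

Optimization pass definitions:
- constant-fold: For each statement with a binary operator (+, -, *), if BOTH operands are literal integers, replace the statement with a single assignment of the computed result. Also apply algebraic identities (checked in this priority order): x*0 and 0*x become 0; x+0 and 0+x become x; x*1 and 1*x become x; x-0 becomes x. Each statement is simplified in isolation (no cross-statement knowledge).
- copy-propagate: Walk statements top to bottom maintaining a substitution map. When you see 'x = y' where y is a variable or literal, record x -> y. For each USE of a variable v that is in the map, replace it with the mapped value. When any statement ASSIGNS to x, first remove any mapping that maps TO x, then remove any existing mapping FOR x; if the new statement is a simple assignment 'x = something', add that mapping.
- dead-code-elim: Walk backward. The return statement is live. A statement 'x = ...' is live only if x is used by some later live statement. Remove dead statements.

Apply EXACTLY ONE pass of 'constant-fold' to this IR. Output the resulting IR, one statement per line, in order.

Applying constant-fold statement-by-statement:
  [1] u = 7  (unchanged)
  [2] v = 5  (unchanged)
  [3] x = u + 1  (unchanged)
  [4] t = v * u  (unchanged)
  [5] return v  (unchanged)
Result (5 stmts):
  u = 7
  v = 5
  x = u + 1
  t = v * u
  return v

Answer: u = 7
v = 5
x = u + 1
t = v * u
return v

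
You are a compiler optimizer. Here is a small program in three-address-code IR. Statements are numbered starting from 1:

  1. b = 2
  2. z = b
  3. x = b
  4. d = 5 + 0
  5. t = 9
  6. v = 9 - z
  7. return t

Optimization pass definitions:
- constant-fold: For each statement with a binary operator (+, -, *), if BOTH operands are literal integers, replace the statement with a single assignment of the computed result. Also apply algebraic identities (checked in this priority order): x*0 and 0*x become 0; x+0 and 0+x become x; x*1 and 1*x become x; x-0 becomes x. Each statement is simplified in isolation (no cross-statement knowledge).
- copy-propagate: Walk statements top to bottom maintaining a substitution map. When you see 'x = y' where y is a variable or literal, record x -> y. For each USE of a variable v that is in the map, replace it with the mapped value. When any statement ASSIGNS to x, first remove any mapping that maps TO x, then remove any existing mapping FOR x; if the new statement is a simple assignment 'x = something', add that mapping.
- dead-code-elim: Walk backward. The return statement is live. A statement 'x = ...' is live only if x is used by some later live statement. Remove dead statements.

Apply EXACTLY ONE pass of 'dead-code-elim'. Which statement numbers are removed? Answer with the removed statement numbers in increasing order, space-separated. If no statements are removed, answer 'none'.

Backward liveness scan:
Stmt 1 'b = 2': DEAD (b not in live set [])
Stmt 2 'z = b': DEAD (z not in live set [])
Stmt 3 'x = b': DEAD (x not in live set [])
Stmt 4 'd = 5 + 0': DEAD (d not in live set [])
Stmt 5 't = 9': KEEP (t is live); live-in = []
Stmt 6 'v = 9 - z': DEAD (v not in live set ['t'])
Stmt 7 'return t': KEEP (return); live-in = ['t']
Removed statement numbers: [1, 2, 3, 4, 6]
Surviving IR:
  t = 9
  return t

Answer: 1 2 3 4 6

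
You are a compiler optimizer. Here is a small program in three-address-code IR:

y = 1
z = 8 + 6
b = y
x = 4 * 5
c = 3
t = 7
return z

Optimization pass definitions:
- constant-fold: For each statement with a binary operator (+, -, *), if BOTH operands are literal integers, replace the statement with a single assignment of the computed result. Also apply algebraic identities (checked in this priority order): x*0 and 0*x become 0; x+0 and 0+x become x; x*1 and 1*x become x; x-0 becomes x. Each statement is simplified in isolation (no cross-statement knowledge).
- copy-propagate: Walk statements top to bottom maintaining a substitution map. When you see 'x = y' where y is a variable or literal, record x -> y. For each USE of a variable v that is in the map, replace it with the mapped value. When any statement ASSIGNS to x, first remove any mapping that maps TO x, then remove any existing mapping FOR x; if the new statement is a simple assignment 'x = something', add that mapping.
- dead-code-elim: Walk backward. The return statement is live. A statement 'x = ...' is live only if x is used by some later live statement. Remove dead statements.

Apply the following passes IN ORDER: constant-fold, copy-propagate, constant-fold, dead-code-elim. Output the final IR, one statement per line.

Answer: return 14

Derivation:
Initial IR:
  y = 1
  z = 8 + 6
  b = y
  x = 4 * 5
  c = 3
  t = 7
  return z
After constant-fold (7 stmts):
  y = 1
  z = 14
  b = y
  x = 20
  c = 3
  t = 7
  return z
After copy-propagate (7 stmts):
  y = 1
  z = 14
  b = 1
  x = 20
  c = 3
  t = 7
  return 14
After constant-fold (7 stmts):
  y = 1
  z = 14
  b = 1
  x = 20
  c = 3
  t = 7
  return 14
After dead-code-elim (1 stmts):
  return 14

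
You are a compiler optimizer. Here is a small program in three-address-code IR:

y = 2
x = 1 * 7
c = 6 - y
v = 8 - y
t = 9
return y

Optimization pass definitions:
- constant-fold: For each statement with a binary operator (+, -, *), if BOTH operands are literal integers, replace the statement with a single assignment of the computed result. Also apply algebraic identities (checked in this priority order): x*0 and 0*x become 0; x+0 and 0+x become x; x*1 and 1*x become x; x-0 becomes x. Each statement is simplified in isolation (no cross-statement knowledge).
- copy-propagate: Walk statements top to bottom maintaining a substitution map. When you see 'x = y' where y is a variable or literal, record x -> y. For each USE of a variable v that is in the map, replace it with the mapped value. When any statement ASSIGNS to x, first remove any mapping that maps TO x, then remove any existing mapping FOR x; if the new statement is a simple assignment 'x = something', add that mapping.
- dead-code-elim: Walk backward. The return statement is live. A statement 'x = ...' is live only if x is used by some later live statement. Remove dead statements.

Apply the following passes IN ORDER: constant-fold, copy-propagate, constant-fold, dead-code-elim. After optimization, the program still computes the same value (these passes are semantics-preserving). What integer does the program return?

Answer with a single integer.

Answer: 2

Derivation:
Initial IR:
  y = 2
  x = 1 * 7
  c = 6 - y
  v = 8 - y
  t = 9
  return y
After constant-fold (6 stmts):
  y = 2
  x = 7
  c = 6 - y
  v = 8 - y
  t = 9
  return y
After copy-propagate (6 stmts):
  y = 2
  x = 7
  c = 6 - 2
  v = 8 - 2
  t = 9
  return 2
After constant-fold (6 stmts):
  y = 2
  x = 7
  c = 4
  v = 6
  t = 9
  return 2
After dead-code-elim (1 stmts):
  return 2
Evaluate:
  y = 2  =>  y = 2
  x = 1 * 7  =>  x = 7
  c = 6 - y  =>  c = 4
  v = 8 - y  =>  v = 6
  t = 9  =>  t = 9
  return y = 2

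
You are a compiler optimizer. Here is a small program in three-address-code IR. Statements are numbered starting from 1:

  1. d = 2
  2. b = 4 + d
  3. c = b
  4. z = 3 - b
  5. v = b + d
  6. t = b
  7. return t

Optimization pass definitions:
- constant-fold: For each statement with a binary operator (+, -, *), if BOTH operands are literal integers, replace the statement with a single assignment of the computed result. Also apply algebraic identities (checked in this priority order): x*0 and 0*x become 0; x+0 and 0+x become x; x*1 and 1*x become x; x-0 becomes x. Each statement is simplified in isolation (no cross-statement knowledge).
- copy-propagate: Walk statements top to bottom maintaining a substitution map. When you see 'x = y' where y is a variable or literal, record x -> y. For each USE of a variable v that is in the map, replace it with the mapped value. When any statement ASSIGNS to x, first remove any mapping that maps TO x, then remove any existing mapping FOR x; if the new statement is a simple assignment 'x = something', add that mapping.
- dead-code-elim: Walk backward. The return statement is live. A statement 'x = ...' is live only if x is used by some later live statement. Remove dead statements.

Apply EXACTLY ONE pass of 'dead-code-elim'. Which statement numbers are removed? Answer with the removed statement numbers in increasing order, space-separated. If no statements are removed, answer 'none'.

Backward liveness scan:
Stmt 1 'd = 2': KEEP (d is live); live-in = []
Stmt 2 'b = 4 + d': KEEP (b is live); live-in = ['d']
Stmt 3 'c = b': DEAD (c not in live set ['b'])
Stmt 4 'z = 3 - b': DEAD (z not in live set ['b'])
Stmt 5 'v = b + d': DEAD (v not in live set ['b'])
Stmt 6 't = b': KEEP (t is live); live-in = ['b']
Stmt 7 'return t': KEEP (return); live-in = ['t']
Removed statement numbers: [3, 4, 5]
Surviving IR:
  d = 2
  b = 4 + d
  t = b
  return t

Answer: 3 4 5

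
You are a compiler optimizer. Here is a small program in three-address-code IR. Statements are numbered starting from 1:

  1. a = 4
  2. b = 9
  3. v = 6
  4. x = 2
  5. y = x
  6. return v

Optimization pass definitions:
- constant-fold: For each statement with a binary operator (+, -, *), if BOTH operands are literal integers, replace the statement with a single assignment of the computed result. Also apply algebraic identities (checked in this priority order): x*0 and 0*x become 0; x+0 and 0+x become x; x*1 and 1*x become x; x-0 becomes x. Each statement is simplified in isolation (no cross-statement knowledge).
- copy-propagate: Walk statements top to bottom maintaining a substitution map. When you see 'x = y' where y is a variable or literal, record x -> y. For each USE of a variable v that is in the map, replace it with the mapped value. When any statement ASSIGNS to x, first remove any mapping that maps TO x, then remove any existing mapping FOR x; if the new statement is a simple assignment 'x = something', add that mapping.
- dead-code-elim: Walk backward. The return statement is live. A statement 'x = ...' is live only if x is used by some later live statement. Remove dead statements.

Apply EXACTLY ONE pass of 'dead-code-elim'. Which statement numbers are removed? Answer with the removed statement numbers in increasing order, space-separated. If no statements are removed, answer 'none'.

Backward liveness scan:
Stmt 1 'a = 4': DEAD (a not in live set [])
Stmt 2 'b = 9': DEAD (b not in live set [])
Stmt 3 'v = 6': KEEP (v is live); live-in = []
Stmt 4 'x = 2': DEAD (x not in live set ['v'])
Stmt 5 'y = x': DEAD (y not in live set ['v'])
Stmt 6 'return v': KEEP (return); live-in = ['v']
Removed statement numbers: [1, 2, 4, 5]
Surviving IR:
  v = 6
  return v

Answer: 1 2 4 5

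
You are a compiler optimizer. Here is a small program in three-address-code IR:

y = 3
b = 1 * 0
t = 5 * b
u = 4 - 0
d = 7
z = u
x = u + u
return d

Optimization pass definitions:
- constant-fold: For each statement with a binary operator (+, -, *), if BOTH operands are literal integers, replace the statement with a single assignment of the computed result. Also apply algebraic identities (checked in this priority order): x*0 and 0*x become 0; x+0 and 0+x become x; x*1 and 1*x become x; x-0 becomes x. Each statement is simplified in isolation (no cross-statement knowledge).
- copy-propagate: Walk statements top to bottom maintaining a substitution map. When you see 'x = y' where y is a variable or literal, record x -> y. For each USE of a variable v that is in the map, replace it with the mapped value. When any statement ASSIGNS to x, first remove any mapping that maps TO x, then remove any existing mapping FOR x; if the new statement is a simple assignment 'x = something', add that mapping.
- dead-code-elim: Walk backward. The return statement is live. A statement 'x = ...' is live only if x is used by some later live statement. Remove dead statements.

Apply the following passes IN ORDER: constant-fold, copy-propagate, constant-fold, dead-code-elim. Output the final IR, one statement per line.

Initial IR:
  y = 3
  b = 1 * 0
  t = 5 * b
  u = 4 - 0
  d = 7
  z = u
  x = u + u
  return d
After constant-fold (8 stmts):
  y = 3
  b = 0
  t = 5 * b
  u = 4
  d = 7
  z = u
  x = u + u
  return d
After copy-propagate (8 stmts):
  y = 3
  b = 0
  t = 5 * 0
  u = 4
  d = 7
  z = 4
  x = 4 + 4
  return 7
After constant-fold (8 stmts):
  y = 3
  b = 0
  t = 0
  u = 4
  d = 7
  z = 4
  x = 8
  return 7
After dead-code-elim (1 stmts):
  return 7

Answer: return 7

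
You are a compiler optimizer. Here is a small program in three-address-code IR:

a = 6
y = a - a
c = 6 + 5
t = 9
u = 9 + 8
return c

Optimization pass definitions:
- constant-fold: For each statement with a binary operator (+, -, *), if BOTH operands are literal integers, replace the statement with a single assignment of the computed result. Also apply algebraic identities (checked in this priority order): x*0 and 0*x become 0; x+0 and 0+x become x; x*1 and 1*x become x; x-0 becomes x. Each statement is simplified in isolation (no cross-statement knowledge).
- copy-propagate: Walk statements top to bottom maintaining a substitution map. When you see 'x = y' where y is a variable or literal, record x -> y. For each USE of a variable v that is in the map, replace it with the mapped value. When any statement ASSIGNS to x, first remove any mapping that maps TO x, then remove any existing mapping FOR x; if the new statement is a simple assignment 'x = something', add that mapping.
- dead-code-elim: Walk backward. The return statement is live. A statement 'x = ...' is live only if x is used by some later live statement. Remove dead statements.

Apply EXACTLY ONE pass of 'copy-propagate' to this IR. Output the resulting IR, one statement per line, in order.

Answer: a = 6
y = 6 - 6
c = 6 + 5
t = 9
u = 9 + 8
return c

Derivation:
Applying copy-propagate statement-by-statement:
  [1] a = 6  (unchanged)
  [2] y = a - a  -> y = 6 - 6
  [3] c = 6 + 5  (unchanged)
  [4] t = 9  (unchanged)
  [5] u = 9 + 8  (unchanged)
  [6] return c  (unchanged)
Result (6 stmts):
  a = 6
  y = 6 - 6
  c = 6 + 5
  t = 9
  u = 9 + 8
  return c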